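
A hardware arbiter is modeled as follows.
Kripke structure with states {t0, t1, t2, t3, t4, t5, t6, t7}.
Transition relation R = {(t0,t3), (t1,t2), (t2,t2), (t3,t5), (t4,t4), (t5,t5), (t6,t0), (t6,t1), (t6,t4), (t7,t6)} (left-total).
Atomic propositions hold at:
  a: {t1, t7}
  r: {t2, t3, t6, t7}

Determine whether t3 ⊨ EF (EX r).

No

Sat(EX r) = {s : some successor in {t2, t3, t6, t7}} = {t0, t1, t2, t7}
EF (EX r): least fixpoint, start Z0 = {t0, t1, t2, t7}, add states with some successor in Z. Z1 = {t0, t1, t2, t6, t7}; fixed.
Sat(EF (EX r)) = {t0, t1, t2, t6, t7}
t3 ∉ Sat(EF (EX r)) = {t0, t1, t2, t6, t7}, so the formula does not hold at t3.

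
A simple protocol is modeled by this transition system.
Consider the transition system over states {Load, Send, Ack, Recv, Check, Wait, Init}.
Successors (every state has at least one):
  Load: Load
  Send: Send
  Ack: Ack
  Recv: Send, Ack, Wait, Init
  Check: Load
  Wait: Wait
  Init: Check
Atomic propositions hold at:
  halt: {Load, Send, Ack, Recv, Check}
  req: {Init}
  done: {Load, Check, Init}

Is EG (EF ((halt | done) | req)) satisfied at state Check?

Sat(halt | done) = {Load, Send, Ack, Recv, Check, Init}
Sat((halt | done) | req) = {Load, Send, Ack, Recv, Check, Init}
EF ((halt | done) | req): least fixpoint, start Z0 = {Load, Send, Ack, Recv, Check, Init}, add states with some successor in Z. Already a fixed point.
Sat(EF ((halt | done) | req)) = {Load, Send, Ack, Recv, Check, Init}
EG (EF ((halt | done) | req)): greatest fixpoint, start Z0 = {Load, Send, Ack, Recv, Check, Init}, keep only states in Sat with some successor in Z. Already a fixed point.
Sat(EG (EF ((halt | done) | req))) = {Load, Send, Ack, Recv, Check, Init}
Check ∈ Sat(EG (EF ((halt | done) | req))) = {Load, Send, Ack, Recv, Check, Init}, so the formula holds at Check.

Yes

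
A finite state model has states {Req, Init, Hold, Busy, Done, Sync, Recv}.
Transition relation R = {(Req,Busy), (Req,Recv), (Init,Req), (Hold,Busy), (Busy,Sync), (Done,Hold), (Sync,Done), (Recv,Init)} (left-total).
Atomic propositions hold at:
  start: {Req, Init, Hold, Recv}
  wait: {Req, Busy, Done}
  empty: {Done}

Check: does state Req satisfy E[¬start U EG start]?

Yes

Sat(¬start) = {Busy, Done, Sync}
EG start: greatest fixpoint, start Z0 = {Req, Init, Hold, Recv}, keep only states in Sat with some successor in Z. Z1 = {Req, Init, Recv}; fixed.
Sat(EG start) = {Req, Init, Recv}
E[¬start U EG start]: least fixpoint, start Z0 = Sat(EG start) = {Req, Init, Recv}, add states in Sat(¬start) with some successor in Z. Already a fixed point.
Sat(E[¬start U EG start]) = {Req, Init, Recv}
Req ∈ Sat(E[¬start U EG start]) = {Req, Init, Recv}, so the formula holds at Req.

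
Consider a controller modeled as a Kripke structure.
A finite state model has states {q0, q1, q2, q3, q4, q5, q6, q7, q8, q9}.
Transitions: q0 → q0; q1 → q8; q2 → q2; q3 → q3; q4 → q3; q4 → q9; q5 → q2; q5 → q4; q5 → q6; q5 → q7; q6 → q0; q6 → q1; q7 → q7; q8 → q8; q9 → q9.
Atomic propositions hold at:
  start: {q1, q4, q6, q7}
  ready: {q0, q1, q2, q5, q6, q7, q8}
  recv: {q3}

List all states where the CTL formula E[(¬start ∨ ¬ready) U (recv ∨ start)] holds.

Sat(¬start) = {q0, q2, q3, q5, q8, q9}
Sat(¬ready) = {q3, q4, q9}
Sat(¬start ∨ ¬ready) = {q0, q2, q3, q4, q5, q8, q9}
Sat(recv ∨ start) = {q1, q3, q4, q6, q7}
E[(¬start ∨ ¬ready) U (recv ∨ start)]: least fixpoint, start Z0 = Sat((recv ∨ start)) = {q1, q3, q4, q6, q7}, add states in Sat(¬start ∨ ¬ready) with some successor in Z. Z1 = {q1, q3, q4, q5, q6, q7}; fixed.
Sat(E[(¬start ∨ ¬ready) U (recv ∨ start)]) = {q1, q3, q4, q5, q6, q7}

{q1, q3, q4, q5, q6, q7}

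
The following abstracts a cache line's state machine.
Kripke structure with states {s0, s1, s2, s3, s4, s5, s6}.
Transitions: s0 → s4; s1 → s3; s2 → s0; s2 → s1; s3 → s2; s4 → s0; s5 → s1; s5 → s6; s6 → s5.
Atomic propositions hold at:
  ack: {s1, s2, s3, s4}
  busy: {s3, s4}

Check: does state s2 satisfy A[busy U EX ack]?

Yes

Sat(EX ack) = {s : some successor in {s1, s2, s3, s4}} = {s0, s1, s2, s3, s5}
A[busy U EX ack]: least fixpoint, start Z0 = Sat(EX ack) = {s0, s1, s2, s3, s5}, add states in Sat(busy) with every successor in Z. Z1 = {s0, s1, s2, s3, s4, s5}; fixed.
Sat(A[busy U EX ack]) = {s0, s1, s2, s3, s4, s5}
s2 ∈ Sat(A[busy U EX ack]) = {s0, s1, s2, s3, s4, s5}, so the formula holds at s2.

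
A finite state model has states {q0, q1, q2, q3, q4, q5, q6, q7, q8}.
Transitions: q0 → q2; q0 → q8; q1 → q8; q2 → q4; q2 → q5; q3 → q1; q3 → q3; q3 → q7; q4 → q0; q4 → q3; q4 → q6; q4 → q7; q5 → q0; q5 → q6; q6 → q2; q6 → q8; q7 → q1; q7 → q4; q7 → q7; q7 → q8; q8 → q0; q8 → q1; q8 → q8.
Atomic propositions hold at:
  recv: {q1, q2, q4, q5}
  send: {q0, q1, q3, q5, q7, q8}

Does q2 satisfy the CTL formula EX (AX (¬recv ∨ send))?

Sat(¬recv) = {q0, q3, q6, q7, q8}
Sat(¬recv ∨ send) = {q0, q1, q3, q5, q6, q7, q8}
Sat(AX (¬recv ∨ send)) = {s : every successor in {q0, q1, q3, q5, q6, q7, q8}} = {q1, q3, q4, q5, q8}
Sat(EX (AX (¬recv ∨ send))) = {s : some successor in {q1, q3, q4, q5, q8}} = {q0, q1, q2, q3, q4, q6, q7, q8}
q2 ∈ Sat(EX (AX (¬recv ∨ send))) = {q0, q1, q2, q3, q4, q6, q7, q8}, so the formula holds at q2.

Yes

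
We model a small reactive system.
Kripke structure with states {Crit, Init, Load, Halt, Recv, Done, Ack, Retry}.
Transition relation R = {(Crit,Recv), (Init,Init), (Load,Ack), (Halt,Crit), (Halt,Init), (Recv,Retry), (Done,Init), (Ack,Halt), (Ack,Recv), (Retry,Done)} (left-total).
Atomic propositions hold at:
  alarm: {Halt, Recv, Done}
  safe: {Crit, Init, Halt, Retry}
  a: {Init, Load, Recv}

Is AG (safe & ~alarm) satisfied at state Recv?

Sat(~alarm) = {Crit, Init, Load, Ack, Retry}
Sat(safe & ~alarm) = {Crit, Init, Retry}
AG (safe & ~alarm): greatest fixpoint, start Z0 = {Crit, Init, Retry}, keep only states in Sat with every successor in Z. Z1 = {Init}; fixed.
Sat(AG (safe & ~alarm)) = {Init}
Recv ∉ Sat(AG (safe & ~alarm)) = {Init}, so the formula does not hold at Recv.

No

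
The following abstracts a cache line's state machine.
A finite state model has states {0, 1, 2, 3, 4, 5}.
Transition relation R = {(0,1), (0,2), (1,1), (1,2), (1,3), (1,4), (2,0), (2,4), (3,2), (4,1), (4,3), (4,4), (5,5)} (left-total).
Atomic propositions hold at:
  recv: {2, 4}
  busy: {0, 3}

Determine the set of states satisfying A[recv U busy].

{0, 3}

A[recv U busy]: least fixpoint, start Z0 = Sat(busy) = {0, 3}, add states in Sat(recv) with every successor in Z. Already a fixed point.
Sat(A[recv U busy]) = {0, 3}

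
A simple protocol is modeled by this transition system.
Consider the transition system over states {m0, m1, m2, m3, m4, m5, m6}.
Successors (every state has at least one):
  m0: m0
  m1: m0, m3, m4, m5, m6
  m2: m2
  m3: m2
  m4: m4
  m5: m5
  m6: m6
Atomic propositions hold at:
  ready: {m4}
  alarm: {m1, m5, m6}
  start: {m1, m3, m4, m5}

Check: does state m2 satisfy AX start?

Sat(AX start) = {s : every successor in {m1, m3, m4, m5}} = {m4, m5}
m2 ∉ Sat(AX start) = {m4, m5}, so the formula does not hold at m2.

No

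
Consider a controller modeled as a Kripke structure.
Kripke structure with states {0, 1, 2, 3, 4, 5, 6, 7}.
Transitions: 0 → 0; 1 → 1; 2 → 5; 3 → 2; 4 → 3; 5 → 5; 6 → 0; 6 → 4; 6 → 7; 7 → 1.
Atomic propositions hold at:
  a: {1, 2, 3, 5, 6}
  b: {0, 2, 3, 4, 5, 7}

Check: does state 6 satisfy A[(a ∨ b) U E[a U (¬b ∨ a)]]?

Yes

Sat(a ∨ b) = {0, 1, 2, 3, 4, 5, 6, 7}
Sat(¬b) = {1, 6}
Sat(¬b ∨ a) = {1, 2, 3, 5, 6}
E[a U (¬b ∨ a)]: least fixpoint, start Z0 = Sat((¬b ∨ a)) = {1, 2, 3, 5, 6}, add states in Sat(a) with some successor in Z. Already a fixed point.
Sat(E[a U (¬b ∨ a)]) = {1, 2, 3, 5, 6}
A[(a ∨ b) U E[a U (¬b ∨ a)]]: least fixpoint, start Z0 = Sat(E[a U (¬b ∨ a)]) = {1, 2, 3, 5, 6}, add states in Sat(a ∨ b) with every successor in Z. Z1 = {1, 2, 3, 4, 5, 6, 7}; fixed.
Sat(A[(a ∨ b) U E[a U (¬b ∨ a)]]) = {1, 2, 3, 4, 5, 6, 7}
6 ∈ Sat(A[(a ∨ b) U E[a U (¬b ∨ a)]]) = {1, 2, 3, 4, 5, 6, 7}, so the formula holds at 6.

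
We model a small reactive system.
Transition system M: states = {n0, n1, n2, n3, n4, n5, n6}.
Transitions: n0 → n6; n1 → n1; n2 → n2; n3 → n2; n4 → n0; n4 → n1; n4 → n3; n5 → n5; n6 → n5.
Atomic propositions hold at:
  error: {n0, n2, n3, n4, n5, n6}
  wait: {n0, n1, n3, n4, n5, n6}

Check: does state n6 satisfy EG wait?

Yes

EG wait: greatest fixpoint, start Z0 = {n0, n1, n3, n4, n5, n6}, keep only states in Sat with some successor in Z. Z1 = {n0, n1, n4, n5, n6}; fixed.
Sat(EG wait) = {n0, n1, n4, n5, n6}
n6 ∈ Sat(EG wait) = {n0, n1, n4, n5, n6}, so the formula holds at n6.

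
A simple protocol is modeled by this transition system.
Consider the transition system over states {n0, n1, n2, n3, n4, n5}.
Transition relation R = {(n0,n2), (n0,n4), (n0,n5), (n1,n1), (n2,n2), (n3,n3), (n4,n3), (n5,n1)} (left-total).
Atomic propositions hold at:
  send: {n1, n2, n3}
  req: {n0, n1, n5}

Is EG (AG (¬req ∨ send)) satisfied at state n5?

Sat(¬req) = {n2, n3, n4}
Sat(¬req ∨ send) = {n1, n2, n3, n4}
AG (¬req ∨ send): greatest fixpoint, start Z0 = {n1, n2, n3, n4}, keep only states in Sat with every successor in Z. Already a fixed point.
Sat(AG (¬req ∨ send)) = {n1, n2, n3, n4}
EG (AG (¬req ∨ send)): greatest fixpoint, start Z0 = {n1, n2, n3, n4}, keep only states in Sat with some successor in Z. Already a fixed point.
Sat(EG (AG (¬req ∨ send))) = {n1, n2, n3, n4}
n5 ∉ Sat(EG (AG (¬req ∨ send))) = {n1, n2, n3, n4}, so the formula does not hold at n5.

No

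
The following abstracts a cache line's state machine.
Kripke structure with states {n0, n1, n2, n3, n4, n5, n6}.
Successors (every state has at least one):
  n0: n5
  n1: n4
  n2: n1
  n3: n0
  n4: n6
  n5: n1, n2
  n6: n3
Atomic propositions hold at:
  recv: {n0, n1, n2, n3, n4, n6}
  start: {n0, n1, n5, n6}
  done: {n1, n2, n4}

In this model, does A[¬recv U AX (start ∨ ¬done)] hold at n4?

Sat(¬recv) = {n5}
Sat(¬done) = {n0, n3, n5, n6}
Sat(start ∨ ¬done) = {n0, n1, n3, n5, n6}
Sat(AX (start ∨ ¬done)) = {s : every successor in {n0, n1, n3, n5, n6}} = {n0, n2, n3, n4, n6}
A[¬recv U AX (start ∨ ¬done)]: least fixpoint, start Z0 = Sat(AX (start ∨ ¬done)) = {n0, n2, n3, n4, n6}, add states in Sat(¬recv) with every successor in Z. Already a fixed point.
Sat(A[¬recv U AX (start ∨ ¬done)]) = {n0, n2, n3, n4, n6}
n4 ∈ Sat(A[¬recv U AX (start ∨ ¬done)]) = {n0, n2, n3, n4, n6}, so the formula holds at n4.

Yes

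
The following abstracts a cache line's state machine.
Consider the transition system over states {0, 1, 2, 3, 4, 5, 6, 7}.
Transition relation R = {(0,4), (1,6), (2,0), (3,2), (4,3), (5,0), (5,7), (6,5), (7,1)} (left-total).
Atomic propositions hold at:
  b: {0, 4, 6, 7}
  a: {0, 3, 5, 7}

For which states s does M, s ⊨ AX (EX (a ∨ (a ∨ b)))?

{0, 1, 2, 3, 6, 7}

Sat(a ∨ b) = {0, 3, 4, 5, 6, 7}
Sat(a ∨ (a ∨ b)) = {0, 3, 4, 5, 6, 7}
Sat(EX (a ∨ (a ∨ b))) = {s : some successor in {0, 3, 4, 5, 6, 7}} = {0, 1, 2, 4, 5, 6}
Sat(AX (EX (a ∨ (a ∨ b)))) = {s : every successor in {0, 1, 2, 4, 5, 6}} = {0, 1, 2, 3, 6, 7}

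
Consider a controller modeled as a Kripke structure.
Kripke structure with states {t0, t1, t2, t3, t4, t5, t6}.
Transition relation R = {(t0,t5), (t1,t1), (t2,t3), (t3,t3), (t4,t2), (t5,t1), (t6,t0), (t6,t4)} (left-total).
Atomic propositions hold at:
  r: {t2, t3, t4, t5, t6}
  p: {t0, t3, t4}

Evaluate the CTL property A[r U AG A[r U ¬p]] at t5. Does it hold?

Sat(¬p) = {t1, t2, t5, t6}
A[r U ¬p]: least fixpoint, start Z0 = Sat(¬p) = {t1, t2, t5, t6}, add states in Sat(r) with every successor in Z. Z1 = {t1, t2, t4, t5, t6}; fixed.
Sat(A[r U ¬p]) = {t1, t2, t4, t5, t6}
AG A[r U ¬p]: greatest fixpoint, start Z0 = {t1, t2, t4, t5, t6}, keep only states in Sat with every successor in Z. Z1 = {t1, t4, t5}; Z2 = {t1, t5}; fixed.
Sat(AG A[r U ¬p]) = {t1, t5}
A[r U AG A[r U ¬p]]: least fixpoint, start Z0 = Sat(AG A[r U ¬p]) = {t1, t5}, add states in Sat(r) with every successor in Z. Already a fixed point.
Sat(A[r U AG A[r U ¬p]]) = {t1, t5}
t5 ∈ Sat(A[r U AG A[r U ¬p]]) = {t1, t5}, so the formula holds at t5.

Yes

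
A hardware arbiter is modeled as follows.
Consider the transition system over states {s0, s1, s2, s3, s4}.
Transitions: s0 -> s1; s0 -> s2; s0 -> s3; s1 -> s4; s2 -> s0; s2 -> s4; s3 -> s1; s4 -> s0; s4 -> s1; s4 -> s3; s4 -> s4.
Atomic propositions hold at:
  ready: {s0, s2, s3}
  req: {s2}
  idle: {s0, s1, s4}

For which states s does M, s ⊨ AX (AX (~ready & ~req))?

Sat(~ready) = {s1, s4}
Sat(~req) = {s0, s1, s3, s4}
Sat(~ready & ~req) = {s1, s4}
Sat(AX (~ready & ~req)) = {s : every successor in {s1, s4}} = {s1, s3}
Sat(AX (AX (~ready & ~req))) = {s : every successor in {s1, s3}} = {s3}

{s3}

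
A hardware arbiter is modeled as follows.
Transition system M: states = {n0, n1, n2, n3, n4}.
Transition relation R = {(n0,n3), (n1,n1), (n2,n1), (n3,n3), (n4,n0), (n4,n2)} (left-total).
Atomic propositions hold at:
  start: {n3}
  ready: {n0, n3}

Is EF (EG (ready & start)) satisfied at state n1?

Sat(ready & start) = {n3}
EG (ready & start): greatest fixpoint, start Z0 = {n3}, keep only states in Sat with some successor in Z. Already a fixed point.
Sat(EG (ready & start)) = {n3}
EF (EG (ready & start)): least fixpoint, start Z0 = {n3}, add states with some successor in Z. Z1 = {n0, n3}; Z2 = {n0, n3, n4}; fixed.
Sat(EF (EG (ready & start))) = {n0, n3, n4}
n1 ∉ Sat(EF (EG (ready & start))) = {n0, n3, n4}, so the formula does not hold at n1.

No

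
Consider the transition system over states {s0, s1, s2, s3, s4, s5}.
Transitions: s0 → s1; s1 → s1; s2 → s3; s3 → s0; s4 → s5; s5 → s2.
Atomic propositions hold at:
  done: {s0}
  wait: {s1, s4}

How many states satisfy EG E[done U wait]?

2

E[done U wait]: least fixpoint, start Z0 = Sat(wait) = {s1, s4}, add states in Sat(done) with some successor in Z. Z1 = {s0, s1, s4}; fixed.
Sat(E[done U wait]) = {s0, s1, s4}
EG E[done U wait]: greatest fixpoint, start Z0 = {s0, s1, s4}, keep only states in Sat with some successor in Z. Z1 = {s0, s1}; fixed.
Sat(EG E[done U wait]) = {s0, s1}
|Sat(EG E[done U wait])| = |{s0, s1}| = 2.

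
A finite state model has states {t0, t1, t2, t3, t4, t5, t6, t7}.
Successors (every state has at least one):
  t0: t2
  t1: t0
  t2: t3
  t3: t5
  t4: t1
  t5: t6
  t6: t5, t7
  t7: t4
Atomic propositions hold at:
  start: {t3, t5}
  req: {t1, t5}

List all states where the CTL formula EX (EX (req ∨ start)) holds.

Sat(req ∨ start) = {t1, t3, t5}
Sat(EX (req ∨ start)) = {s : some successor in {t1, t3, t5}} = {t2, t3, t4, t6}
Sat(EX (EX (req ∨ start))) = {s : some successor in {t2, t3, t4, t6}} = {t0, t2, t5, t7}

{t0, t2, t5, t7}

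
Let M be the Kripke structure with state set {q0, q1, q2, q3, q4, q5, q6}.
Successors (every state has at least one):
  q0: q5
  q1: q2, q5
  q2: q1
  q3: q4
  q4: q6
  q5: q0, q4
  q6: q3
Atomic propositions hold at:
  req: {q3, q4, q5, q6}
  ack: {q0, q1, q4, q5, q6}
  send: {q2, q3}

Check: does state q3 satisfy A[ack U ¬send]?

No

Sat(¬send) = {q0, q1, q4, q5, q6}
A[ack U ¬send]: least fixpoint, start Z0 = Sat(¬send) = {q0, q1, q4, q5, q6}, add states in Sat(ack) with every successor in Z. Already a fixed point.
Sat(A[ack U ¬send]) = {q0, q1, q4, q5, q6}
q3 ∉ Sat(A[ack U ¬send]) = {q0, q1, q4, q5, q6}, so the formula does not hold at q3.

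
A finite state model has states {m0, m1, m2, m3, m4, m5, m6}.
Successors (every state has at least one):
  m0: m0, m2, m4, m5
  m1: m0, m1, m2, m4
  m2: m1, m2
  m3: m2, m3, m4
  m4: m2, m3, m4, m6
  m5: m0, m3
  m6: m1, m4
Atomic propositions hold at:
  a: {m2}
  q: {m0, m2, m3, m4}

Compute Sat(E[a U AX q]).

Sat(AX q) = {s : every successor in {m0, m2, m3, m4}} = {m3, m5}
E[a U AX q]: least fixpoint, start Z0 = Sat(AX q) = {m3, m5}, add states in Sat(a) with some successor in Z. Already a fixed point.
Sat(E[a U AX q]) = {m3, m5}

{m3, m5}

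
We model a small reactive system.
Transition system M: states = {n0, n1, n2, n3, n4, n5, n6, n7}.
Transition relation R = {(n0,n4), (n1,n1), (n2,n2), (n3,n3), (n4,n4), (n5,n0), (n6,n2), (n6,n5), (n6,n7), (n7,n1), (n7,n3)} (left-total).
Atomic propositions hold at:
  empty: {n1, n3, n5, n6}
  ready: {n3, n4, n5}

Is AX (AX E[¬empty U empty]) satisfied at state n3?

Yes

Sat(¬empty) = {n0, n2, n4, n7}
E[¬empty U empty]: least fixpoint, start Z0 = Sat(empty) = {n1, n3, n5, n6}, add states in Sat(¬empty) with some successor in Z. Z1 = {n1, n3, n5, n6, n7}; fixed.
Sat(E[¬empty U empty]) = {n1, n3, n5, n6, n7}
Sat(AX E[¬empty U empty]) = {s : every successor in {n1, n3, n5, n6, n7}} = {n1, n3, n7}
Sat(AX (AX E[¬empty U empty])) = {s : every successor in {n1, n3, n7}} = {n1, n3, n7}
n3 ∈ Sat(AX (AX E[¬empty U empty])) = {n1, n3, n7}, so the formula holds at n3.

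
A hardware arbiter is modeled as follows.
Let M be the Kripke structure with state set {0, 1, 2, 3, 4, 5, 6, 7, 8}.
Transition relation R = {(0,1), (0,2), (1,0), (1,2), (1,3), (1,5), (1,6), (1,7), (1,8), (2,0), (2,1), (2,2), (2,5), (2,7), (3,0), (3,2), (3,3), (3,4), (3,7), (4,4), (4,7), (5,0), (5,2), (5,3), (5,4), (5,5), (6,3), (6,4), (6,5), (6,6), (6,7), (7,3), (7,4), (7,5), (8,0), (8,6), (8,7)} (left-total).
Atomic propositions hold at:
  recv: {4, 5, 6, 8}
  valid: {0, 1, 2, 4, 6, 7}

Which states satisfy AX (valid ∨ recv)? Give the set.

{0, 2, 4, 8}

Sat(valid ∨ recv) = {0, 1, 2, 4, 5, 6, 7, 8}
Sat(AX (valid ∨ recv)) = {s : every successor in {0, 1, 2, 4, 5, 6, 7, 8}} = {0, 2, 4, 8}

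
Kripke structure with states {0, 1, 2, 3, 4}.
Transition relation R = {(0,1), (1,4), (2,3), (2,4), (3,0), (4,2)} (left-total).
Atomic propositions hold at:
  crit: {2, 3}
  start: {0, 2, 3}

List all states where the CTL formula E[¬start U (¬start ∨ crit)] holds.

Sat(¬start) = {1, 4}
Sat(¬start ∨ crit) = {1, 2, 3, 4}
E[¬start U (¬start ∨ crit)]: least fixpoint, start Z0 = Sat((¬start ∨ crit)) = {1, 2, 3, 4}, add states in Sat(¬start) with some successor in Z. Already a fixed point.
Sat(E[¬start U (¬start ∨ crit)]) = {1, 2, 3, 4}

{1, 2, 3, 4}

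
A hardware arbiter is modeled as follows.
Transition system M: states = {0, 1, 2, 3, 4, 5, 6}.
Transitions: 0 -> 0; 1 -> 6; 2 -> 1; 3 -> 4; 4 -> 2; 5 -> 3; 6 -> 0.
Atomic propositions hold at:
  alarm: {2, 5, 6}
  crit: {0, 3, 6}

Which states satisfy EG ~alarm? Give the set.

Sat(~alarm) = {0, 1, 3, 4}
EG ~alarm: greatest fixpoint, start Z0 = {0, 1, 3, 4}, keep only states in Sat with some successor in Z. Z1 = {0, 3}; Z2 = {0}; fixed.
Sat(EG ~alarm) = {0}

{0}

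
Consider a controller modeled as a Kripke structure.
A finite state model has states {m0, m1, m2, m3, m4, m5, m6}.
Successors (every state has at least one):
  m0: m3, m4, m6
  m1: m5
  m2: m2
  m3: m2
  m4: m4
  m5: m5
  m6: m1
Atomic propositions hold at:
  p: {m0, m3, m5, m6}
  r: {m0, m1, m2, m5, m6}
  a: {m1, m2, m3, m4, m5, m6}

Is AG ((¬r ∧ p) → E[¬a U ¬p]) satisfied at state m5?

Yes

Sat(¬r) = {m3, m4}
Sat(¬r ∧ p) = {m3}
Sat(¬a) = {m0}
Sat(¬p) = {m1, m2, m4}
E[¬a U ¬p]: least fixpoint, start Z0 = Sat(¬p) = {m1, m2, m4}, add states in Sat(¬a) with some successor in Z. Z1 = {m0, m1, m2, m4}; fixed.
Sat(E[¬a U ¬p]) = {m0, m1, m2, m4}
Sat((¬r ∧ p) → E[¬a U ¬p]) = {m0, m1, m2, m4, m5, m6}
AG ((¬r ∧ p) → E[¬a U ¬p]): greatest fixpoint, start Z0 = {m0, m1, m2, m4, m5, m6}, keep only states in Sat with every successor in Z. Z1 = {m1, m2, m4, m5, m6}; fixed.
Sat(AG ((¬r ∧ p) → E[¬a U ¬p])) = {m1, m2, m4, m5, m6}
m5 ∈ Sat(AG ((¬r ∧ p) → E[¬a U ¬p])) = {m1, m2, m4, m5, m6}, so the formula holds at m5.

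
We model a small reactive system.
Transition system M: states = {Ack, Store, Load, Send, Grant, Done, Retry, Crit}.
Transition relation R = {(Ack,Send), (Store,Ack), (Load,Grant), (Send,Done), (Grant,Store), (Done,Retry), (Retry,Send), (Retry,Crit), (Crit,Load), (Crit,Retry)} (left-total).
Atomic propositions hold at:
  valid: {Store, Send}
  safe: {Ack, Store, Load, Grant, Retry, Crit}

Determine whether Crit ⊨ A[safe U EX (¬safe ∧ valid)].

Yes

Sat(¬safe) = {Send, Done}
Sat(¬safe ∧ valid) = {Send}
Sat(EX (¬safe ∧ valid)) = {s : some successor in {Send}} = {Ack, Retry}
A[safe U EX (¬safe ∧ valid)]: least fixpoint, start Z0 = Sat(EX (¬safe ∧ valid)) = {Ack, Retry}, add states in Sat(safe) with every successor in Z. Z1 = {Ack, Store, Retry}; Z2 = {Ack, Store, Grant, Retry}; Z3 = {Ack, Store, Load, Grant, Retry}; Z4 = {Ack, Store, Load, Grant, Retry, Crit}; fixed.
Sat(A[safe U EX (¬safe ∧ valid)]) = {Ack, Store, Load, Grant, Retry, Crit}
Crit ∈ Sat(A[safe U EX (¬safe ∧ valid)]) = {Ack, Store, Load, Grant, Retry, Crit}, so the formula holds at Crit.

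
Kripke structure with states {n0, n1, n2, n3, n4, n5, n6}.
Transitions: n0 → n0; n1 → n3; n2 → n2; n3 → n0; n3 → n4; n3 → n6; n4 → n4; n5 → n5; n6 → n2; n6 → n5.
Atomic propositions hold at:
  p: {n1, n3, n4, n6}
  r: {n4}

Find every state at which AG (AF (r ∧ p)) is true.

{n4}

Sat(r ∧ p) = {n4}
AF (r ∧ p): least fixpoint, start Z0 = {n4}, add states with every successor in Z. Already a fixed point.
Sat(AF (r ∧ p)) = {n4}
AG (AF (r ∧ p)): greatest fixpoint, start Z0 = {n4}, keep only states in Sat with every successor in Z. Already a fixed point.
Sat(AG (AF (r ∧ p))) = {n4}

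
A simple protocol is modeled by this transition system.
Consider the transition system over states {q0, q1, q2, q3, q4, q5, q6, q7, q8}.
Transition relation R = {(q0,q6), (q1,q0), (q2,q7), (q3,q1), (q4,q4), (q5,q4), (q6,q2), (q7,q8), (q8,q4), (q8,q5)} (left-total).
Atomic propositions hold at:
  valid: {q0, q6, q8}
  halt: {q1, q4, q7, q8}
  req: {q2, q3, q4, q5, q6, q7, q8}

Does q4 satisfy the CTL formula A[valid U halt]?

A[valid U halt]: least fixpoint, start Z0 = Sat(halt) = {q1, q4, q7, q8}, add states in Sat(valid) with every successor in Z. Already a fixed point.
Sat(A[valid U halt]) = {q1, q4, q7, q8}
q4 ∈ Sat(A[valid U halt]) = {q1, q4, q7, q8}, so the formula holds at q4.

Yes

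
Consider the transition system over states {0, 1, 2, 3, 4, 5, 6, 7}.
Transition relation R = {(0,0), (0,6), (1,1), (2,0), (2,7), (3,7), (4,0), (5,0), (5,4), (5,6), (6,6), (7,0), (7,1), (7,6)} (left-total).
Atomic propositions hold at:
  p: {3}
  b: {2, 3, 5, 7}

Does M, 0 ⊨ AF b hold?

No

AF b: least fixpoint, start Z0 = {2, 3, 5, 7}, add states with every successor in Z. Already a fixed point.
Sat(AF b) = {2, 3, 5, 7}
0 ∉ Sat(AF b) = {2, 3, 5, 7}, so the formula does not hold at 0.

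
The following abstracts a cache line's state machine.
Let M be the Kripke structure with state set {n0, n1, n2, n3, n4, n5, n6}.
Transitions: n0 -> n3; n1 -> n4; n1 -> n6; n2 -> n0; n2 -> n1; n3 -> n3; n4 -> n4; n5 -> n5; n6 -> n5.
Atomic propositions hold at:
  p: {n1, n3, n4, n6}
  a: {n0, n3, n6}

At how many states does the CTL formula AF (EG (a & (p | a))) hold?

2

Sat(p | a) = {n0, n1, n3, n4, n6}
Sat(a & (p | a)) = {n0, n3, n6}
EG (a & (p | a)): greatest fixpoint, start Z0 = {n0, n3, n6}, keep only states in Sat with some successor in Z. Z1 = {n0, n3}; fixed.
Sat(EG (a & (p | a))) = {n0, n3}
AF (EG (a & (p | a))): least fixpoint, start Z0 = {n0, n3}, add states with every successor in Z. Already a fixed point.
Sat(AF (EG (a & (p | a)))) = {n0, n3}
|Sat(AF (EG (a & (p | a))))| = |{n0, n3}| = 2.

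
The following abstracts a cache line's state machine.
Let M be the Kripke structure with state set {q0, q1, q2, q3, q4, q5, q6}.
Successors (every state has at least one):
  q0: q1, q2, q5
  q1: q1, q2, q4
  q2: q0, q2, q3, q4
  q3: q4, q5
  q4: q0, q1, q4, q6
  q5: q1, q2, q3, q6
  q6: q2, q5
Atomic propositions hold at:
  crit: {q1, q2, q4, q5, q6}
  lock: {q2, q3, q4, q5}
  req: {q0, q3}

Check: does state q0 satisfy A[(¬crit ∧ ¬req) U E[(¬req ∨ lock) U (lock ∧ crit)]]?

No

Sat(¬crit) = {q0, q3}
Sat(¬req) = {q1, q2, q4, q5, q6}
Sat(¬crit ∧ ¬req) = ∅
Sat(¬req ∨ lock) = {q1, q2, q3, q4, q5, q6}
Sat(lock ∧ crit) = {q2, q4, q5}
E[(¬req ∨ lock) U (lock ∧ crit)]: least fixpoint, start Z0 = Sat((lock ∧ crit)) = {q2, q4, q5}, add states in Sat(¬req ∨ lock) with some successor in Z. Z1 = {q1, q2, q3, q4, q5, q6}; fixed.
Sat(E[(¬req ∨ lock) U (lock ∧ crit)]) = {q1, q2, q3, q4, q5, q6}
A[(¬crit ∧ ¬req) U E[(¬req ∨ lock) U (lock ∧ crit)]]: least fixpoint, start Z0 = Sat(E[(¬req ∨ lock) U (lock ∧ crit)]) = {q1, q2, q3, q4, q5, q6}, add states in Sat(¬crit ∧ ¬req) with every successor in Z. Already a fixed point.
Sat(A[(¬crit ∧ ¬req) U E[(¬req ∨ lock) U (lock ∧ crit)]]) = {q1, q2, q3, q4, q5, q6}
q0 ∉ Sat(A[(¬crit ∧ ¬req) U E[(¬req ∨ lock) U (lock ∧ crit)]]) = {q1, q2, q3, q4, q5, q6}, so the formula does not hold at q0.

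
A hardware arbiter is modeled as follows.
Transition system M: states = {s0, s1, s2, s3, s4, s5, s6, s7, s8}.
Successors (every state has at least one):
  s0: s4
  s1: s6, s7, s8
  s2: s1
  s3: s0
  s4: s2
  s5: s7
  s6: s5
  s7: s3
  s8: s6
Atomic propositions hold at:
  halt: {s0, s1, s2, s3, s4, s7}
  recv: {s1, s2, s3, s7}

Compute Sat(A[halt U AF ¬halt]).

Sat(¬halt) = {s5, s6, s8}
AF ¬halt: least fixpoint, start Z0 = {s5, s6, s8}, add states with every successor in Z. Already a fixed point.
Sat(AF ¬halt) = {s5, s6, s8}
A[halt U AF ¬halt]: least fixpoint, start Z0 = Sat(AF ¬halt) = {s5, s6, s8}, add states in Sat(halt) with every successor in Z. Already a fixed point.
Sat(A[halt U AF ¬halt]) = {s5, s6, s8}

{s5, s6, s8}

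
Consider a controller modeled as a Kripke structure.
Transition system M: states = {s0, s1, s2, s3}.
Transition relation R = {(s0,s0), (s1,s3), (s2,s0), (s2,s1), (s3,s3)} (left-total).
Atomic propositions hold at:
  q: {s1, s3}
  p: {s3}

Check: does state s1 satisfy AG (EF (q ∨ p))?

Sat(q ∨ p) = {s1, s3}
EF (q ∨ p): least fixpoint, start Z0 = {s1, s3}, add states with some successor in Z. Z1 = {s1, s2, s3}; fixed.
Sat(EF (q ∨ p)) = {s1, s2, s3}
AG (EF (q ∨ p)): greatest fixpoint, start Z0 = {s1, s2, s3}, keep only states in Sat with every successor in Z. Z1 = {s1, s3}; fixed.
Sat(AG (EF (q ∨ p))) = {s1, s3}
s1 ∈ Sat(AG (EF (q ∨ p))) = {s1, s3}, so the formula holds at s1.

Yes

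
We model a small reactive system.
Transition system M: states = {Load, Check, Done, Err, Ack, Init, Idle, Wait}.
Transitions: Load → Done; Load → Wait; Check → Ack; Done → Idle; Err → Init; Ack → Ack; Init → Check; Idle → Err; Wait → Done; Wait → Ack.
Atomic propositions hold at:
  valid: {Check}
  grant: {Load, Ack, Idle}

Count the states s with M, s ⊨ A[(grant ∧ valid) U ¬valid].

Sat(grant ∧ valid) = ∅
Sat(¬valid) = {Load, Done, Err, Ack, Init, Idle, Wait}
A[(grant ∧ valid) U ¬valid]: least fixpoint, start Z0 = Sat(¬valid) = {Load, Done, Err, Ack, Init, Idle, Wait}, add states in Sat(grant ∧ valid) with every successor in Z. Already a fixed point.
Sat(A[(grant ∧ valid) U ¬valid]) = {Load, Done, Err, Ack, Init, Idle, Wait}
|Sat(A[(grant ∧ valid) U ¬valid])| = |{Load, Done, Err, Ack, Init, Idle, Wait}| = 7.

7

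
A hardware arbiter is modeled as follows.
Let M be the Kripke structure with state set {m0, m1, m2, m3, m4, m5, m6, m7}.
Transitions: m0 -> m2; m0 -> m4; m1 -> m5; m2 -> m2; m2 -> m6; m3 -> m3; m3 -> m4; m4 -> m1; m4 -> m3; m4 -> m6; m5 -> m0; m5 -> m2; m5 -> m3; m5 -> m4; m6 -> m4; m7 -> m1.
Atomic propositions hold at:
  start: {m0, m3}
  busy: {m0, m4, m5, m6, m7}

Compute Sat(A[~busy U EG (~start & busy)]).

{m1, m4, m5, m6}

Sat(~busy) = {m1, m2, m3}
Sat(~start) = {m1, m2, m4, m5, m6, m7}
Sat(~start & busy) = {m4, m5, m6, m7}
EG (~start & busy): greatest fixpoint, start Z0 = {m4, m5, m6, m7}, keep only states in Sat with some successor in Z. Z1 = {m4, m5, m6}; fixed.
Sat(EG (~start & busy)) = {m4, m5, m6}
A[~busy U EG (~start & busy)]: least fixpoint, start Z0 = Sat(EG (~start & busy)) = {m4, m5, m6}, add states in Sat(~busy) with every successor in Z. Z1 = {m1, m4, m5, m6}; fixed.
Sat(A[~busy U EG (~start & busy)]) = {m1, m4, m5, m6}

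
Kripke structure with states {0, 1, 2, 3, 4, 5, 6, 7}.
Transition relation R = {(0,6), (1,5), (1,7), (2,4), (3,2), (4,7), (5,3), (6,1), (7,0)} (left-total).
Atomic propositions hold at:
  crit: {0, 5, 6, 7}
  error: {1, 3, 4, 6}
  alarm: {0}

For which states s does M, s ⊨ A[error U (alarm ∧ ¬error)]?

Sat(¬error) = {0, 2, 5, 7}
Sat(alarm ∧ ¬error) = {0}
A[error U (alarm ∧ ¬error)]: least fixpoint, start Z0 = Sat((alarm ∧ ¬error)) = {0}, add states in Sat(error) with every successor in Z. Already a fixed point.
Sat(A[error U (alarm ∧ ¬error)]) = {0}

{0}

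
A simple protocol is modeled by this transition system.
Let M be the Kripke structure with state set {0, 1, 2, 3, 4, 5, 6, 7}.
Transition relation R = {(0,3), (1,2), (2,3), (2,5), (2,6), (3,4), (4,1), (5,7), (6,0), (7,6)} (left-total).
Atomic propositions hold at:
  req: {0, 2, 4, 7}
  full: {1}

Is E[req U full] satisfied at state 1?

E[req U full]: least fixpoint, start Z0 = Sat(full) = {1}, add states in Sat(req) with some successor in Z. Z1 = {1, 4}; fixed.
Sat(E[req U full]) = {1, 4}
1 ∈ Sat(E[req U full]) = {1, 4}, so the formula holds at 1.

Yes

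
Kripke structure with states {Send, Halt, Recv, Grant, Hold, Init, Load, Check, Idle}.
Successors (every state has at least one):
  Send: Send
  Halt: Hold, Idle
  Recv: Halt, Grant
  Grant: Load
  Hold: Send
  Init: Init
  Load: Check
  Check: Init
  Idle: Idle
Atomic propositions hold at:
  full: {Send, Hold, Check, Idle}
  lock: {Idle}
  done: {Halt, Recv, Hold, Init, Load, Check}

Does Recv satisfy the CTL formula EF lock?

Yes

EF lock: least fixpoint, start Z0 = {Idle}, add states with some successor in Z. Z1 = {Halt, Idle}; Z2 = {Halt, Recv, Idle}; fixed.
Sat(EF lock) = {Halt, Recv, Idle}
Recv ∈ Sat(EF lock) = {Halt, Recv, Idle}, so the formula holds at Recv.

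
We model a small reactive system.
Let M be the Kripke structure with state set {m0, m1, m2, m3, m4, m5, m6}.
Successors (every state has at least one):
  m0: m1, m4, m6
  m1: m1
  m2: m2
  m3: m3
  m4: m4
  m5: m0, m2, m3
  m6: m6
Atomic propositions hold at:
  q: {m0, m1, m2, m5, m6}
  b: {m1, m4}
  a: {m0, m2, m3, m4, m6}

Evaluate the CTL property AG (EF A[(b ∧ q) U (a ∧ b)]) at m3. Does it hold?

No

Sat(b ∧ q) = {m1}
Sat(a ∧ b) = {m4}
A[(b ∧ q) U (a ∧ b)]: least fixpoint, start Z0 = Sat((a ∧ b)) = {m4}, add states in Sat(b ∧ q) with every successor in Z. Already a fixed point.
Sat(A[(b ∧ q) U (a ∧ b)]) = {m4}
EF A[(b ∧ q) U (a ∧ b)]: least fixpoint, start Z0 = {m4}, add states with some successor in Z. Z1 = {m0, m4}; Z2 = {m0, m4, m5}; fixed.
Sat(EF A[(b ∧ q) U (a ∧ b)]) = {m0, m4, m5}
AG (EF A[(b ∧ q) U (a ∧ b)]): greatest fixpoint, start Z0 = {m0, m4, m5}, keep only states in Sat with every successor in Z. Z1 = {m4}; fixed.
Sat(AG (EF A[(b ∧ q) U (a ∧ b)])) = {m4}
m3 ∉ Sat(AG (EF A[(b ∧ q) U (a ∧ b)])) = {m4}, so the formula does not hold at m3.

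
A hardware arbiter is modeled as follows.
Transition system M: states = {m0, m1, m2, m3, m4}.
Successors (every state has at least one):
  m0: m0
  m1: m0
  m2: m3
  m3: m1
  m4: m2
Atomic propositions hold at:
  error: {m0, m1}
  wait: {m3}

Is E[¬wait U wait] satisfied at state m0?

No

Sat(¬wait) = {m0, m1, m2, m4}
E[¬wait U wait]: least fixpoint, start Z0 = Sat(wait) = {m3}, add states in Sat(¬wait) with some successor in Z. Z1 = {m2, m3}; Z2 = {m2, m3, m4}; fixed.
Sat(E[¬wait U wait]) = {m2, m3, m4}
m0 ∉ Sat(E[¬wait U wait]) = {m2, m3, m4}, so the formula does not hold at m0.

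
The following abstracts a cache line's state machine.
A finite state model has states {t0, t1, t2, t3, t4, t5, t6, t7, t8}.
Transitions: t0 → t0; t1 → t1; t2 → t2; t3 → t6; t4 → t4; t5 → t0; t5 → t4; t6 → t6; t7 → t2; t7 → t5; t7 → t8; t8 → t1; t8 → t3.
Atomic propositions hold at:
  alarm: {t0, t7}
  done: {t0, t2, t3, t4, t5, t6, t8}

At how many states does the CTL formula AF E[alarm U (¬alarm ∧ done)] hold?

7

Sat(¬alarm) = {t1, t2, t3, t4, t5, t6, t8}
Sat(¬alarm ∧ done) = {t2, t3, t4, t5, t6, t8}
E[alarm U (¬alarm ∧ done)]: least fixpoint, start Z0 = Sat((¬alarm ∧ done)) = {t2, t3, t4, t5, t6, t8}, add states in Sat(alarm) with some successor in Z. Z1 = {t2, t3, t4, t5, t6, t7, t8}; fixed.
Sat(E[alarm U (¬alarm ∧ done)]) = {t2, t3, t4, t5, t6, t7, t8}
AF E[alarm U (¬alarm ∧ done)]: least fixpoint, start Z0 = {t2, t3, t4, t5, t6, t7, t8}, add states with every successor in Z. Already a fixed point.
Sat(AF E[alarm U (¬alarm ∧ done)]) = {t2, t3, t4, t5, t6, t7, t8}
|Sat(AF E[alarm U (¬alarm ∧ done)])| = |{t2, t3, t4, t5, t6, t7, t8}| = 7.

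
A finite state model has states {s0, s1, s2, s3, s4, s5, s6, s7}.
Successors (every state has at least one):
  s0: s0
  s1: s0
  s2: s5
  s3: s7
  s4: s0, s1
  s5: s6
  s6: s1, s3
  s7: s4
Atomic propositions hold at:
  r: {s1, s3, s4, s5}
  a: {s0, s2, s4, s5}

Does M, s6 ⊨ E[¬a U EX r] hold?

Yes

Sat(¬a) = {s1, s3, s6, s7}
Sat(EX r) = {s : some successor in {s1, s3, s4, s5}} = {s2, s4, s6, s7}
E[¬a U EX r]: least fixpoint, start Z0 = Sat(EX r) = {s2, s4, s6, s7}, add states in Sat(¬a) with some successor in Z. Z1 = {s2, s3, s4, s6, s7}; fixed.
Sat(E[¬a U EX r]) = {s2, s3, s4, s6, s7}
s6 ∈ Sat(E[¬a U EX r]) = {s2, s3, s4, s6, s7}, so the formula holds at s6.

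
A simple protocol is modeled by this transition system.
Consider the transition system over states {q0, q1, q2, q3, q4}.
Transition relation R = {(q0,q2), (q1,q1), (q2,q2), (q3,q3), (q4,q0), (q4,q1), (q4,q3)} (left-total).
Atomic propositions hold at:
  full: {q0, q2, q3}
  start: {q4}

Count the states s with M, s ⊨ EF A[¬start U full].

4

Sat(¬start) = {q0, q1, q2, q3}
A[¬start U full]: least fixpoint, start Z0 = Sat(full) = {q0, q2, q3}, add states in Sat(¬start) with every successor in Z. Already a fixed point.
Sat(A[¬start U full]) = {q0, q2, q3}
EF A[¬start U full]: least fixpoint, start Z0 = {q0, q2, q3}, add states with some successor in Z. Z1 = {q0, q2, q3, q4}; fixed.
Sat(EF A[¬start U full]) = {q0, q2, q3, q4}
|Sat(EF A[¬start U full])| = |{q0, q2, q3, q4}| = 4.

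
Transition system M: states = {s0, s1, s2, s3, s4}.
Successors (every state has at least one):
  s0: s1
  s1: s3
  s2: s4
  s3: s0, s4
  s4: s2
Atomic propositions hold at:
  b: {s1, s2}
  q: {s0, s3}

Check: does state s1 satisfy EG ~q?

No

Sat(~q) = {s1, s2, s4}
EG ~q: greatest fixpoint, start Z0 = {s1, s2, s4}, keep only states in Sat with some successor in Z. Z1 = {s2, s4}; fixed.
Sat(EG ~q) = {s2, s4}
s1 ∉ Sat(EG ~q) = {s2, s4}, so the formula does not hold at s1.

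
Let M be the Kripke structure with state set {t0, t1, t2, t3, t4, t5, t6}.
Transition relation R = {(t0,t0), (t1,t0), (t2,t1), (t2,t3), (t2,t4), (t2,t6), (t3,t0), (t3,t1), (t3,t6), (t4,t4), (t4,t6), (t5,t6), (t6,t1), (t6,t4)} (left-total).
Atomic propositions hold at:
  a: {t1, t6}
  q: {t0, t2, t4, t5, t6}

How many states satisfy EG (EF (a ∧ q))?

5

Sat(a ∧ q) = {t6}
EF (a ∧ q): least fixpoint, start Z0 = {t6}, add states with some successor in Z. Z1 = {t2, t3, t4, t5, t6}; fixed.
Sat(EF (a ∧ q)) = {t2, t3, t4, t5, t6}
EG (EF (a ∧ q)): greatest fixpoint, start Z0 = {t2, t3, t4, t5, t6}, keep only states in Sat with some successor in Z. Already a fixed point.
Sat(EG (EF (a ∧ q))) = {t2, t3, t4, t5, t6}
|Sat(EG (EF (a ∧ q)))| = |{t2, t3, t4, t5, t6}| = 5.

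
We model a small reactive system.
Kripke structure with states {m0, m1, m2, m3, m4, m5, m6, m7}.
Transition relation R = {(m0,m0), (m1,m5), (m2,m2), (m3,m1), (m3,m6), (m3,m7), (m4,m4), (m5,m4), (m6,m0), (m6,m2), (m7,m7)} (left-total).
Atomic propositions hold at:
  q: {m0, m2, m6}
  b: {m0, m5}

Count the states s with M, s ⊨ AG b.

AG b: greatest fixpoint, start Z0 = {m0, m5}, keep only states in Sat with every successor in Z. Z1 = {m0}; fixed.
Sat(AG b) = {m0}
|Sat(AG b)| = |{m0}| = 1.

1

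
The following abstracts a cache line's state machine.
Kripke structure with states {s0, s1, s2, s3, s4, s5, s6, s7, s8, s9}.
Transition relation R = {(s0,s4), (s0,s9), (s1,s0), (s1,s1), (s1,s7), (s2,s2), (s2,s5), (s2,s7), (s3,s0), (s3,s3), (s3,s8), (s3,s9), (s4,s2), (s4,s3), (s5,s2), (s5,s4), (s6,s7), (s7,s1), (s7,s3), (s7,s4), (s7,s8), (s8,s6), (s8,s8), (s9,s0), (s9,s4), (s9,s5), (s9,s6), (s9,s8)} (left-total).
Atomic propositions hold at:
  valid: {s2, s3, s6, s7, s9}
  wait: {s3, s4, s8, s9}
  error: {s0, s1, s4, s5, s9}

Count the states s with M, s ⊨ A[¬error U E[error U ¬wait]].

Sat(¬error) = {s2, s3, s6, s7, s8}
Sat(¬wait) = {s0, s1, s2, s5, s6, s7}
E[error U ¬wait]: least fixpoint, start Z0 = Sat(¬wait) = {s0, s1, s2, s5, s6, s7}, add states in Sat(error) with some successor in Z. Z1 = {s0, s1, s2, s4, s5, s6, s7, s9}; fixed.
Sat(E[error U ¬wait]) = {s0, s1, s2, s4, s5, s6, s7, s9}
A[¬error U E[error U ¬wait]]: least fixpoint, start Z0 = Sat(E[error U ¬wait]) = {s0, s1, s2, s4, s5, s6, s7, s9}, add states in Sat(¬error) with every successor in Z. Already a fixed point.
Sat(A[¬error U E[error U ¬wait]]) = {s0, s1, s2, s4, s5, s6, s7, s9}
|Sat(A[¬error U E[error U ¬wait]])| = |{s0, s1, s2, s4, s5, s6, s7, s9}| = 8.

8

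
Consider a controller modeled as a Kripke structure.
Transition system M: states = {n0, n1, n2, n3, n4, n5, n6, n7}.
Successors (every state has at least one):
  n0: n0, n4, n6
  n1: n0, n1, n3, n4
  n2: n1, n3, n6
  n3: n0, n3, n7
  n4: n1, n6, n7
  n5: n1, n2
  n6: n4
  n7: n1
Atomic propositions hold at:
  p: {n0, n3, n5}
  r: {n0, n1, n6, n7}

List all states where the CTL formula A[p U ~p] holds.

Sat(~p) = {n1, n2, n4, n6, n7}
A[p U ~p]: least fixpoint, start Z0 = Sat(~p) = {n1, n2, n4, n6, n7}, add states in Sat(p) with every successor in Z. Z1 = {n1, n2, n4, n5, n6, n7}; fixed.
Sat(A[p U ~p]) = {n1, n2, n4, n5, n6, n7}

{n1, n2, n4, n5, n6, n7}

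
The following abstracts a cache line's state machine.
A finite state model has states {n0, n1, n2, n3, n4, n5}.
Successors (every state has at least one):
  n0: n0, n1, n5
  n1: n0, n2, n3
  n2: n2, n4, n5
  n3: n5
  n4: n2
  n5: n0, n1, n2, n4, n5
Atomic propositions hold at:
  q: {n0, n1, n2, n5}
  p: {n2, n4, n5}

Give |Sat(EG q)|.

EG q: greatest fixpoint, start Z0 = {n0, n1, n2, n5}, keep only states in Sat with some successor in Z. Already a fixed point.
Sat(EG q) = {n0, n1, n2, n5}
|Sat(EG q)| = |{n0, n1, n2, n5}| = 4.

4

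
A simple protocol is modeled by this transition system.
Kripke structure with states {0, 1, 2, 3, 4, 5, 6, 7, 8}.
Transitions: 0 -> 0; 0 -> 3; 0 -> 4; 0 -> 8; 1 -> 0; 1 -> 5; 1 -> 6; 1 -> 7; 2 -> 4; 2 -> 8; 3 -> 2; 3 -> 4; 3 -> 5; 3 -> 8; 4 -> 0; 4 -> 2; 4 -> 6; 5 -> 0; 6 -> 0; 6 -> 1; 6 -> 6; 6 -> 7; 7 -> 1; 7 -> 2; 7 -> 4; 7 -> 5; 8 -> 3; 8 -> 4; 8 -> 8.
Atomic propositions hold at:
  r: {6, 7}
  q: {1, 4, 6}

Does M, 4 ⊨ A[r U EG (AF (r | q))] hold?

Sat(r | q) = {1, 4, 6, 7}
AF (r | q): least fixpoint, start Z0 = {1, 4, 6, 7}, add states with every successor in Z. Already a fixed point.
Sat(AF (r | q)) = {1, 4, 6, 7}
EG (AF (r | q)): greatest fixpoint, start Z0 = {1, 4, 6, 7}, keep only states in Sat with some successor in Z. Already a fixed point.
Sat(EG (AF (r | q))) = {1, 4, 6, 7}
A[r U EG (AF (r | q))]: least fixpoint, start Z0 = Sat(EG (AF (r | q))) = {1, 4, 6, 7}, add states in Sat(r) with every successor in Z. Already a fixed point.
Sat(A[r U EG (AF (r | q))]) = {1, 4, 6, 7}
4 ∈ Sat(A[r U EG (AF (r | q))]) = {1, 4, 6, 7}, so the formula holds at 4.

Yes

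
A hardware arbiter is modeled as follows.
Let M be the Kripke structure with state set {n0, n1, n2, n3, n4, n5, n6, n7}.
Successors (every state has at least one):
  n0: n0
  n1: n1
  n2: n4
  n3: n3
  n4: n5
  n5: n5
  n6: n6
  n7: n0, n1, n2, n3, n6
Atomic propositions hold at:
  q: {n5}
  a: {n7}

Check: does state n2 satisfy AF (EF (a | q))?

Yes

Sat(a | q) = {n5, n7}
EF (a | q): least fixpoint, start Z0 = {n5, n7}, add states with some successor in Z. Z1 = {n4, n5, n7}; Z2 = {n2, n4, n5, n7}; fixed.
Sat(EF (a | q)) = {n2, n4, n5, n7}
AF (EF (a | q)): least fixpoint, start Z0 = {n2, n4, n5, n7}, add states with every successor in Z. Already a fixed point.
Sat(AF (EF (a | q))) = {n2, n4, n5, n7}
n2 ∈ Sat(AF (EF (a | q))) = {n2, n4, n5, n7}, so the formula holds at n2.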